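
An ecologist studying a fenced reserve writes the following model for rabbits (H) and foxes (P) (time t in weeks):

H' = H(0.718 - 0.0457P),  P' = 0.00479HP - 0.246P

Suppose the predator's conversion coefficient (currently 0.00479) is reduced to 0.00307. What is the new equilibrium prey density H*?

H* ≈ 80.1

At the interior fixed point, setting dP/dt = 0 with P > 0 fixes H* = (predator death rate)/(HP coefficient) — independent of the other coefficients.
With the change, H* = 0.246/0.00307 = 80.1; it rises from 51.4.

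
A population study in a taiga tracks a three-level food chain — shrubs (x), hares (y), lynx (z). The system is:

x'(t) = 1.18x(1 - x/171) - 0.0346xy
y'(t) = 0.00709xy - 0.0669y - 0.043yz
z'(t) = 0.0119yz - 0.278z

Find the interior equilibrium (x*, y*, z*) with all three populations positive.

x* ≈ 53.9, y* ≈ 23.4, z* ≈ 7.33

From dz/dt = 0: 0.0119y* = 0.278, so y* = 23.4.
From dx/dt = 0: 1.18(1 - x*/171) = 0.0346·23.4, giving x* = 171·(1 - 0.685) = 53.9.
From dy/dt = 0: 0.00709·53.9 - 0.0669 = 0.043z*, so z* = 0.315/0.043 = 7.33.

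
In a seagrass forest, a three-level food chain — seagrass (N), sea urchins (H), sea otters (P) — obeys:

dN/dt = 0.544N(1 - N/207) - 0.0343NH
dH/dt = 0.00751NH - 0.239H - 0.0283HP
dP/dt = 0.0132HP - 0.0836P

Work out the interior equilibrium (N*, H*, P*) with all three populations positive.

From dP/dt = 0: 0.0132H* = 0.0836, so H* = 6.33.
From dN/dt = 0: 0.544(1 - N*/207) = 0.0343·6.33, giving N* = 207·(1 - 0.399) = 124.
From dH/dt = 0: 0.00751·124 - 0.239 = 0.0283P*, so P* = 0.695/0.0283 = 24.6.

N* ≈ 124, H* ≈ 6.33, P* ≈ 24.6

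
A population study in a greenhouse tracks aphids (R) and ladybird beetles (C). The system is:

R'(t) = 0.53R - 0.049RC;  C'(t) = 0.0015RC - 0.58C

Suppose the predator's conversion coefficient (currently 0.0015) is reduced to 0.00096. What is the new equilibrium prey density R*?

At the interior fixed point, setting dC/dt = 0 with C > 0 fixes R* = (predator death rate)/(RC coefficient) — independent of the other coefficients.
With the change, R* = 0.58/0.00096 = 604; it rises from 387.

R* ≈ 604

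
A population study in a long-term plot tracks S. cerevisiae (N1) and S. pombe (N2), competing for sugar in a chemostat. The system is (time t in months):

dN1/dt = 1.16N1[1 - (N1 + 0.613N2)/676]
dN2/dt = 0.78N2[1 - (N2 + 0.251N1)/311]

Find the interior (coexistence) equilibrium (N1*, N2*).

N1* ≈ 574, N2* ≈ 167

Setting both brackets to zero gives the nullclines N1 + 0.613N2 = 676 and 0.251N1 + N2 = 311.
Substituting N2 = 311 - 0.251N1 into the first: N1(1 - 0.613·0.251) = 676 - 0.613·311.
So N1* = 485/0.846 = 574, and then N2* = 311 - 0.251·574 = 167.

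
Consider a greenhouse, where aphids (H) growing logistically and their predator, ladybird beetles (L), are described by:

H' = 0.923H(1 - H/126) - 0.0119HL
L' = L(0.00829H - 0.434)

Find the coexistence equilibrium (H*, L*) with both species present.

H* ≈ 52.4, L* ≈ 45.3

From dL/dt = 0 with L > 0: 0.00829H* = 0.434, so H* = 52.4.
Substitute into dH/dt = 0: 0.923(1 - 52.4/126) = 0.0119L*.
The bracket is 0.585, giving L* = 0.539/0.0119 = 45.3.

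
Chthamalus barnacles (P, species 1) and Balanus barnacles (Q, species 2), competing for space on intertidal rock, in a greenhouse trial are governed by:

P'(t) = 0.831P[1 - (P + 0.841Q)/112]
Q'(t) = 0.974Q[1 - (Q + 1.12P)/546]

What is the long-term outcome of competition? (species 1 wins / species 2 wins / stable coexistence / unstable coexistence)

Compare the nullcline intercepts: K1/α12 = 112/0.841 = 133 < K2 = 546; K2/α21 = 546/1.12 = 487 > K1 = 112.
Since the inequalities point opposite ways, species 2 can invade but species 1 cannot.

species 2 excludes species 1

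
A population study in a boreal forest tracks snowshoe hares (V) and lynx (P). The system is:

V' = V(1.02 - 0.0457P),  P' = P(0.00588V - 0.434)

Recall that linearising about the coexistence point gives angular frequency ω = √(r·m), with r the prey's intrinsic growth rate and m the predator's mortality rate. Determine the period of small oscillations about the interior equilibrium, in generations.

T ≈ 9.44 generations

Here r = 1.02 and m = 0.434, so r·m = 0.443.
ω = √0.443 = 0.665 per generation, hence T = 2π/ω ≈ 9.44 generations.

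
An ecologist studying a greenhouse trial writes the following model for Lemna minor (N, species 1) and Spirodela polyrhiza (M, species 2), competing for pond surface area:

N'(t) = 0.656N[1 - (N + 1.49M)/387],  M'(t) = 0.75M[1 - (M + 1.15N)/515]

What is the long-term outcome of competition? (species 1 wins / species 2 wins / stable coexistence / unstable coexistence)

Compare the nullcline intercepts: K1/α12 = 387/1.49 = 260 < K2 = 515; K2/α21 = 515/1.15 = 448 > K1 = 387.
Since the inequalities point opposite ways, species 2 can invade but species 1 cannot.

species 2 excludes species 1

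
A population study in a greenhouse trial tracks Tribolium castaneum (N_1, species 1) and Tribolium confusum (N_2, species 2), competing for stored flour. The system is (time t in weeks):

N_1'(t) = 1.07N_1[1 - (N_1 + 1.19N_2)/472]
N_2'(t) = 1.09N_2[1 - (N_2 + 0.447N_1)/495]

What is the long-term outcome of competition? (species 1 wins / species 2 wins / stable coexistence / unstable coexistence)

species 2 excludes species 1

Compare the nullcline intercepts: K1/α12 = 472/1.19 = 397 < K2 = 495; K2/α21 = 495/0.447 = 1110 > K1 = 472.
Since the inequalities point opposite ways, species 2 can invade but species 1 cannot.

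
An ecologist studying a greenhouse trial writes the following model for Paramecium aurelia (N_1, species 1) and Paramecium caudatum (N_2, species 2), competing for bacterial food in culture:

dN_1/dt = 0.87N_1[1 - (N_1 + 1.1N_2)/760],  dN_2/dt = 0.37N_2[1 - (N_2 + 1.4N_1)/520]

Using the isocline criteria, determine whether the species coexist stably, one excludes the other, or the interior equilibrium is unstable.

Compare the nullcline intercepts: K1/α12 = 760/1.1 = 691 > K2 = 520; K2/α21 = 520/1.4 = 371 < K1 = 760.
Since the inequalities point opposite ways, species 1 can invade but species 2 cannot.

species 1 excludes species 2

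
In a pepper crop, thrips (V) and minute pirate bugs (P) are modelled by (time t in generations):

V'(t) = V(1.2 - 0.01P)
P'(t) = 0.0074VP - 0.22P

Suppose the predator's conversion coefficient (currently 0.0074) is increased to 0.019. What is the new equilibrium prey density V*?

V* ≈ 11.6

At the interior fixed point, setting dP/dt = 0 with P > 0 fixes V* = (predator death rate)/(VP coefficient) — independent of the other coefficients.
With the change, V* = 0.22/0.019 = 11.6; it falls from 29.7.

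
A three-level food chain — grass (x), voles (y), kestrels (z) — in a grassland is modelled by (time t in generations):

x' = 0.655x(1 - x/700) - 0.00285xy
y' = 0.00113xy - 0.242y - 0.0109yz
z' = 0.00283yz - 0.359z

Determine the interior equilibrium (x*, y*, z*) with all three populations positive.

From dz/dt = 0: 0.00283y* = 0.359, so y* = 127.
From dx/dt = 0: 0.655(1 - x*/700) = 0.00285·127, giving x* = 700·(1 - 0.552) = 314.
From dy/dt = 0: 0.00113·314 - 0.242 = 0.0109z*, so z* = 0.112/0.0109 = 10.3.

x* ≈ 314, y* ≈ 127, z* ≈ 10.3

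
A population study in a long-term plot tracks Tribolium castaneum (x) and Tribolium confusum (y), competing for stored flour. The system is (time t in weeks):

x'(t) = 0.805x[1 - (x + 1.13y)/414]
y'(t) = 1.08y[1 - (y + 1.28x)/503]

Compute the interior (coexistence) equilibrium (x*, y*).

Setting both brackets to zero gives the nullclines x + 1.13y = 414 and 1.28x + y = 503.
Substituting y = 503 - 1.28x into the first: x(1 - 1.13·1.28) = 414 - 1.13·503.
So x* = -154/-0.446 = 346, and then y* = 503 - 1.28·346 = 60.3.

x* ≈ 346, y* ≈ 60.3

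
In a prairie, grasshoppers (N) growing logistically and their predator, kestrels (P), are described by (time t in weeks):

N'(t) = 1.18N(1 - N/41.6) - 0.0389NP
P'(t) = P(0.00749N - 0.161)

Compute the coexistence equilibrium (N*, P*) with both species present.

From dP/dt = 0 with P > 0: 0.00749N* = 0.161, so N* = 21.5.
Substitute into dN/dt = 0: 1.18(1 - 21.5/41.6) = 0.0389P*.
The bracket is 0.483, giving P* = 0.57/0.0389 = 14.7.

N* ≈ 21.5, P* ≈ 14.7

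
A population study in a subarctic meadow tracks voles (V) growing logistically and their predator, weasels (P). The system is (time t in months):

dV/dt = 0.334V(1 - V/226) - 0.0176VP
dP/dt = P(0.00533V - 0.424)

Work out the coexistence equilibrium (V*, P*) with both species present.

V* ≈ 79.5, P* ≈ 12.3

From dP/dt = 0 with P > 0: 0.00533V* = 0.424, so V* = 79.5.
Substitute into dV/dt = 0: 0.334(1 - 79.5/226) = 0.0176P*.
The bracket is 0.648, giving P* = 0.216/0.0176 = 12.3.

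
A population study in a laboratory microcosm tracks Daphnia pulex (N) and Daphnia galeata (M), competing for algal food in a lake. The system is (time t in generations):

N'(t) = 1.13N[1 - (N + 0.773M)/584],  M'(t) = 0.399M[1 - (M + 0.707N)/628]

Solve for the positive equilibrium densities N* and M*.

N* ≈ 217, M* ≈ 474

Setting both brackets to zero gives the nullclines N + 0.773M = 584 and 0.707N + M = 628.
Substituting M = 628 - 0.707N into the first: N(1 - 0.773·0.707) = 584 - 0.773·628.
So N* = 98.6/0.453 = 217, and then M* = 628 - 0.707·217 = 474.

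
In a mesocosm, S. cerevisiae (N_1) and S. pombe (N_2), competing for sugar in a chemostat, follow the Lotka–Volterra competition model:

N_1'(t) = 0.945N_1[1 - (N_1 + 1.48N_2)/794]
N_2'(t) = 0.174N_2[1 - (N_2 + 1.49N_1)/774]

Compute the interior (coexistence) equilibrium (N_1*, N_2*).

N_1* ≈ 292, N_2* ≈ 339

Setting both brackets to zero gives the nullclines N_1 + 1.48N_2 = 794 and 1.49N_1 + N_2 = 774.
Substituting N_2 = 774 - 1.49N_1 into the first: N_1(1 - 1.48·1.49) = 794 - 1.48·774.
So N_1* = -352/-1.21 = 292, and then N_2* = 774 - 1.49·292 = 339.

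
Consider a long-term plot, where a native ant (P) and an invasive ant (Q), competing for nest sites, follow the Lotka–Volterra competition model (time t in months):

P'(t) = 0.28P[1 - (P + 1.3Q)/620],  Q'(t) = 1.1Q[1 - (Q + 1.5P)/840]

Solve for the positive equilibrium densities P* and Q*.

P* ≈ 497, Q* ≈ 94.7

Setting both brackets to zero gives the nullclines P + 1.3Q = 620 and 1.5P + Q = 840.
Substituting Q = 840 - 1.5P into the first: P(1 - 1.3·1.5) = 620 - 1.3·840.
So P* = -472/-0.95 = 497, and then Q* = 840 - 1.5·497 = 94.7.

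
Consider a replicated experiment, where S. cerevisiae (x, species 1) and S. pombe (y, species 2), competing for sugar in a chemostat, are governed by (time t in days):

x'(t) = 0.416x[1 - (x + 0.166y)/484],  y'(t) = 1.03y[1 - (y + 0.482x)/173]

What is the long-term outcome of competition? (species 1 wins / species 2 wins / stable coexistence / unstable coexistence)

Compare the nullcline intercepts: K1/α12 = 484/0.166 = 2920 > K2 = 173; K2/α21 = 173/0.482 = 359 < K1 = 484.
Since the inequalities point opposite ways, species 1 can invade but species 2 cannot.

species 1 excludes species 2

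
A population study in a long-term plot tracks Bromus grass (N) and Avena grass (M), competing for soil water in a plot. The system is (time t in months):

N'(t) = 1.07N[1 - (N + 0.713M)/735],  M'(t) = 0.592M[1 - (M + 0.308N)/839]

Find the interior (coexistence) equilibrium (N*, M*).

N* ≈ 175, M* ≈ 785

Setting both brackets to zero gives the nullclines N + 0.713M = 735 and 0.308N + M = 839.
Substituting M = 839 - 0.308N into the first: N(1 - 0.713·0.308) = 735 - 0.713·839.
So N* = 137/0.78 = 175, and then M* = 839 - 0.308·175 = 785.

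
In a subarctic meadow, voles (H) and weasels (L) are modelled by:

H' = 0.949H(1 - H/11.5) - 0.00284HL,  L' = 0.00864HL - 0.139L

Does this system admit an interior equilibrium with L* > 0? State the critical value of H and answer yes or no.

Threshold H = 16.1; K < 16.1, so no, the predator goes extinct.

The predator equation gives dL/dt > 0 only when H > 0.139/0.00864 = 16.1.
Without the predator, H → K = 11.5. Since 11.5 < 16.1, the predator cannot invade.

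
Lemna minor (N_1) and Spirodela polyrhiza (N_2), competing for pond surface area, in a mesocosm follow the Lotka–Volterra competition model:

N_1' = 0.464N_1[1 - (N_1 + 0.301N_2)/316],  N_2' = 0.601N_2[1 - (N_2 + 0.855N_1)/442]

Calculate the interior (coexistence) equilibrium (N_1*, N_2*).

Setting both brackets to zero gives the nullclines N_1 + 0.301N_2 = 316 and 0.855N_1 + N_2 = 442.
Substituting N_2 = 442 - 0.855N_1 into the first: N_1(1 - 0.301·0.855) = 316 - 0.301·442.
So N_1* = 183/0.743 = 246, and then N_2* = 442 - 0.855·246 = 231.

N_1* ≈ 246, N_2* ≈ 231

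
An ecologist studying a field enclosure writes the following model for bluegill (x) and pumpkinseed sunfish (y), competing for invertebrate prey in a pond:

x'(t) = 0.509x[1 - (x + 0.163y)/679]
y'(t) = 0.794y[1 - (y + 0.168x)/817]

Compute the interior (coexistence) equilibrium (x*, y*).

Setting both brackets to zero gives the nullclines x + 0.163y = 679 and 0.168x + y = 817.
Substituting y = 817 - 0.168x into the first: x(1 - 0.163·0.168) = 679 - 0.163·817.
So x* = 546/0.973 = 561, and then y* = 817 - 0.168·561 = 723.

x* ≈ 561, y* ≈ 723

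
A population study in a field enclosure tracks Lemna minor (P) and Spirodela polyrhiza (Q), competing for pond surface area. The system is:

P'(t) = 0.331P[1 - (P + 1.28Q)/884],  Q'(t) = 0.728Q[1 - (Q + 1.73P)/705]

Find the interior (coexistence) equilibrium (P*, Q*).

P* ≈ 15.2, Q* ≈ 679

Setting both brackets to zero gives the nullclines P + 1.28Q = 884 and 1.73P + Q = 705.
Substituting Q = 705 - 1.73P into the first: P(1 - 1.28·1.73) = 884 - 1.28·705.
So P* = -18.4/-1.21 = 15.2, and then Q* = 705 - 1.73·15.2 = 679.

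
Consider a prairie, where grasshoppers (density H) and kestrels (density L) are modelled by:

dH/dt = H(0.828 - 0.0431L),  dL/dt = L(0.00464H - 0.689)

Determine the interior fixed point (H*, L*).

H* ≈ 148, L* ≈ 19.2

Set dL/dt = 0 with L > 0: 0.00464H - 0.689 = 0, so H* = 0.689/0.00464 = 148.
Set dH/dt = 0 with H > 0: 0.828 - 0.0431L = 0, so L* = 0.828/0.0431 = 19.2.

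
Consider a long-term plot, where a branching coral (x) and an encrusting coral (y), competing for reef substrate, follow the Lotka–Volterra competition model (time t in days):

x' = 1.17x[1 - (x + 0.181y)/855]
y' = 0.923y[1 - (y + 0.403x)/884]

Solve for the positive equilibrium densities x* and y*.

x* ≈ 750, y* ≈ 582

Setting both brackets to zero gives the nullclines x + 0.181y = 855 and 0.403x + y = 884.
Substituting y = 884 - 0.403x into the first: x(1 - 0.181·0.403) = 855 - 0.181·884.
So x* = 695/0.927 = 750, and then y* = 884 - 0.403·750 = 582.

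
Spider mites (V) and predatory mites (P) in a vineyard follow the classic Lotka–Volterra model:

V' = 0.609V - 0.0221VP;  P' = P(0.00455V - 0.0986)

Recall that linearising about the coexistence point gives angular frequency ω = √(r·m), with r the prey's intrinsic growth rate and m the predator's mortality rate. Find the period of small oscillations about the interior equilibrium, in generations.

T ≈ 25.6 generations

Here r = 0.609 and m = 0.0986, so r·m = 0.06.
ω = √0.06 = 0.245 per generation, hence T = 2π/ω ≈ 25.6 generations.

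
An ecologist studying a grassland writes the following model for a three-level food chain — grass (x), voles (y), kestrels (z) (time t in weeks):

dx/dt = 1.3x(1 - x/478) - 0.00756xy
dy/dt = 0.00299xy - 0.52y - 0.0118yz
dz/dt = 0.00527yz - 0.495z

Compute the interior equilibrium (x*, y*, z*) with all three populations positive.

x* ≈ 217, y* ≈ 93.9, z* ≈ 10.9

From dz/dt = 0: 0.00527y* = 0.495, so y* = 93.9.
From dx/dt = 0: 1.3(1 - x*/478) = 0.00756·93.9, giving x* = 478·(1 - 0.546) = 217.
From dy/dt = 0: 0.00299·217 - 0.52 = 0.0118z*, so z* = 0.129/0.0118 = 10.9.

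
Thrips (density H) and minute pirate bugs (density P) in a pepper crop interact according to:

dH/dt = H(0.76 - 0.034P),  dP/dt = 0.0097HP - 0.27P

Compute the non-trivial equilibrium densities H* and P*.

H* ≈ 27.8, P* ≈ 22.4

Set dP/dt = 0 with P > 0: 0.0097H - 0.27 = 0, so H* = 0.27/0.0097 = 27.8.
Set dH/dt = 0 with H > 0: 0.76 - 0.034P = 0, so P* = 0.76/0.034 = 22.4.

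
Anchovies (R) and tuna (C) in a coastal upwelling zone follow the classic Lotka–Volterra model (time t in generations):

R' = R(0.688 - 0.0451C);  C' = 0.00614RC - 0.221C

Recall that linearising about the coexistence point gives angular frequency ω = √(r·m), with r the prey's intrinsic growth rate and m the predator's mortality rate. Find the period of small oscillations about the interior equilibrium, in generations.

T ≈ 16.1 generations

Here r = 0.688 and m = 0.221, so r·m = 0.152.
ω = √0.152 = 0.39 per generation, hence T = 2π/ω ≈ 16.1 generations.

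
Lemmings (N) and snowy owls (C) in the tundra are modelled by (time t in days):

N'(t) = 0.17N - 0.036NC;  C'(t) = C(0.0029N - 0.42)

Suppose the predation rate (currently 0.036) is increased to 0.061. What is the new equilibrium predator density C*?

At the interior fixed point, setting dN/dt = 0 with N > 0 fixes C* = (prey growth rate)/(NC coefficient) — independent of the other coefficients.
With the change, C* = 0.17/0.061 = 2.79; it falls from 4.72.

C* ≈ 2.79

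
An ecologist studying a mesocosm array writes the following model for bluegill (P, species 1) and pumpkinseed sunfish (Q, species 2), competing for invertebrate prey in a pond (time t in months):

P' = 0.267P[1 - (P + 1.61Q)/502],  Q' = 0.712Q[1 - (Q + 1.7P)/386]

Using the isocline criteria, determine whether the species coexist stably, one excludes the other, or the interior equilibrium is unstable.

unstable coexistence (outcome depends on initial conditions)

Compare the nullcline intercepts: K1/α12 = 502/1.61 = 312 < K2 = 386; K2/α21 = 386/1.7 = 227 < K1 = 502.
Since both are reversed, neither can invade when rare; the interior point is a saddle.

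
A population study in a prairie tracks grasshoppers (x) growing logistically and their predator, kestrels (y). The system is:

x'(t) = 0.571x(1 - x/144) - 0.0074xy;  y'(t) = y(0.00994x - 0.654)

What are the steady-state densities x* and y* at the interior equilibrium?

x* ≈ 65.8, y* ≈ 41.9

From dy/dt = 0 with y > 0: 0.00994x* = 0.654, so x* = 65.8.
Substitute into dx/dt = 0: 0.571(1 - 65.8/144) = 0.0074y*.
The bracket is 0.543, giving y* = 0.31/0.0074 = 41.9.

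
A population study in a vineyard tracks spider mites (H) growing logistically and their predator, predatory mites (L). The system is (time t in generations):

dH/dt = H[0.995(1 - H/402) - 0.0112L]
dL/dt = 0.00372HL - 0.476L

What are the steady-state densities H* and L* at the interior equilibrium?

H* ≈ 128, L* ≈ 60.6

From dL/dt = 0 with L > 0: 0.00372H* = 0.476, so H* = 128.
Substitute into dH/dt = 0: 0.995(1 - 128/402) = 0.0112L*.
The bracket is 0.682, giving L* = 0.678/0.0112 = 60.6.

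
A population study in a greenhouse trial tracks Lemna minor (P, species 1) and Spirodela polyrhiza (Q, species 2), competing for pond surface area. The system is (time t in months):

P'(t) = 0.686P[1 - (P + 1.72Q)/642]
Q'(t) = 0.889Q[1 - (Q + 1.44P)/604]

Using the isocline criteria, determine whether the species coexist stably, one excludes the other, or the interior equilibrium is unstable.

Compare the nullcline intercepts: K1/α12 = 642/1.72 = 373 < K2 = 604; K2/α21 = 604/1.44 = 419 < K1 = 642.
Since both are reversed, neither can invade when rare; the interior point is a saddle.

unstable coexistence (outcome depends on initial conditions)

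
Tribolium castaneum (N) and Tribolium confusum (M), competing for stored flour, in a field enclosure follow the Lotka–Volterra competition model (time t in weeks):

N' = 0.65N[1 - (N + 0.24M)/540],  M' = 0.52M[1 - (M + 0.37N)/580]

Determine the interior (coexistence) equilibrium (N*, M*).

Setting both brackets to zero gives the nullclines N + 0.24M = 540 and 0.37N + M = 580.
Substituting M = 580 - 0.37N into the first: N(1 - 0.24·0.37) = 540 - 0.24·580.
So N* = 401/0.911 = 440, and then M* = 580 - 0.37·440 = 417.

N* ≈ 440, M* ≈ 417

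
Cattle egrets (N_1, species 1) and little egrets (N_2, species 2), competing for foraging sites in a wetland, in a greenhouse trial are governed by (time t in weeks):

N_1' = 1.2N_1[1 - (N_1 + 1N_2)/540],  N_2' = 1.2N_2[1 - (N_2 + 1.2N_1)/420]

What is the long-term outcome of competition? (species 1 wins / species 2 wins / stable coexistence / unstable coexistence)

Compare the nullcline intercepts: K1/α12 = 540/1 = 540 > K2 = 420; K2/α21 = 420/1.2 = 350 < K1 = 540.
Since the inequalities point opposite ways, species 1 can invade but species 2 cannot.

species 1 excludes species 2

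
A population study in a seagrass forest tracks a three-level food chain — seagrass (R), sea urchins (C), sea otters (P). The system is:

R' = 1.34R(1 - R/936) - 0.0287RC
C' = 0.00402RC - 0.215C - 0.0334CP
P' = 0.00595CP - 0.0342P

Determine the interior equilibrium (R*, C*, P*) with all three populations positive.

R* ≈ 821, C* ≈ 5.75, P* ≈ 92.4

From dP/dt = 0: 0.00595C* = 0.0342, so C* = 5.75.
From dR/dt = 0: 1.34(1 - R*/936) = 0.0287·5.75, giving R* = 936·(1 - 0.123) = 821.
From dC/dt = 0: 0.00402·821 - 0.215 = 0.0334P*, so P* = 3.08/0.0334 = 92.4.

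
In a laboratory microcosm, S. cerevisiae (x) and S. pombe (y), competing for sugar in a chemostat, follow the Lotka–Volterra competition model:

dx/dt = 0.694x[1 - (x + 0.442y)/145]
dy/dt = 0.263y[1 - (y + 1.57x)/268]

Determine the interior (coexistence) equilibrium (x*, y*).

x* ≈ 86.7, y* ≈ 132

Setting both brackets to zero gives the nullclines x + 0.442y = 145 and 1.57x + y = 268.
Substituting y = 268 - 1.57x into the first: x(1 - 0.442·1.57) = 145 - 0.442·268.
So x* = 26.5/0.306 = 86.7, and then y* = 268 - 1.57·86.7 = 132.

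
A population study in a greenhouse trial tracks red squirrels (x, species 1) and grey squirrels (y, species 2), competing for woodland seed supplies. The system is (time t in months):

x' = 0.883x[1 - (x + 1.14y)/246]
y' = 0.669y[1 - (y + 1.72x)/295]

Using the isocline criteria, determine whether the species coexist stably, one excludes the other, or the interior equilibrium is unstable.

Compare the nullcline intercepts: K1/α12 = 246/1.14 = 216 < K2 = 295; K2/α21 = 295/1.72 = 172 < K1 = 246.
Since both are reversed, neither can invade when rare; the interior point is a saddle.

unstable coexistence (outcome depends on initial conditions)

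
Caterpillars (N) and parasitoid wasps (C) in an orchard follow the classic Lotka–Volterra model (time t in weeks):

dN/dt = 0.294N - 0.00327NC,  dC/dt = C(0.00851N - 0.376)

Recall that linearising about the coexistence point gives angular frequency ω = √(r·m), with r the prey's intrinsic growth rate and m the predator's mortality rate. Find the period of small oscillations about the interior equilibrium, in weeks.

Here r = 0.294 and m = 0.376, so r·m = 0.111.
ω = √0.111 = 0.332 per week, hence T = 2π/ω ≈ 18.9 weeks.

T ≈ 18.9 weeks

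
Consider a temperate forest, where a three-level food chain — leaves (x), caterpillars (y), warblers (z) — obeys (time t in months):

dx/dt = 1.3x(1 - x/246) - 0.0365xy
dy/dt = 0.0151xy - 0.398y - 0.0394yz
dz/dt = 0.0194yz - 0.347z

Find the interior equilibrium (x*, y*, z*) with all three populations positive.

From dz/dt = 0: 0.0194y* = 0.347, so y* = 17.9.
From dx/dt = 0: 1.3(1 - x*/246) = 0.0365·17.9, giving x* = 246·(1 - 0.502) = 122.
From dy/dt = 0: 0.0151·122 - 0.398 = 0.0394z*, so z* = 1.45/0.0394 = 36.8.

x* ≈ 122, y* ≈ 17.9, z* ≈ 36.8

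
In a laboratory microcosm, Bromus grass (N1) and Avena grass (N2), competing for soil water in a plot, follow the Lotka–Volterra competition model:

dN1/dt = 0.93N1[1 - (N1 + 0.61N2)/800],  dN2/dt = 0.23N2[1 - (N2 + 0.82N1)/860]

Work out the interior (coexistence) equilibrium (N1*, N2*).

N1* ≈ 551, N2* ≈ 408

Setting both brackets to zero gives the nullclines N1 + 0.61N2 = 800 and 0.82N1 + N2 = 860.
Substituting N2 = 860 - 0.82N1 into the first: N1(1 - 0.61·0.82) = 800 - 0.61·860.
So N1* = 275/0.5 = 551, and then N2* = 860 - 0.82·551 = 408.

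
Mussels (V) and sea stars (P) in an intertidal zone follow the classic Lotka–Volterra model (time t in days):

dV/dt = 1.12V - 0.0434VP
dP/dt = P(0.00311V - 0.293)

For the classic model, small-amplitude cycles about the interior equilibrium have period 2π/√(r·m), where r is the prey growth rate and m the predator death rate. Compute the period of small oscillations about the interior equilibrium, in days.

T ≈ 11 days

Here r = 1.12 and m = 0.293, so r·m = 0.328.
ω = √0.328 = 0.573 per day, hence T = 2π/ω ≈ 11 days.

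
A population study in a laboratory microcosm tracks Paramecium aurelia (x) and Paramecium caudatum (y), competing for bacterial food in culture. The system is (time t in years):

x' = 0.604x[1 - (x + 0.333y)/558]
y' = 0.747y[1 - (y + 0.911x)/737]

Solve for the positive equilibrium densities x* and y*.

x* ≈ 449, y* ≈ 328

Setting both brackets to zero gives the nullclines x + 0.333y = 558 and 0.911x + y = 737.
Substituting y = 737 - 0.911x into the first: x(1 - 0.333·0.911) = 558 - 0.333·737.
So x* = 313/0.697 = 449, and then y* = 737 - 0.911·449 = 328.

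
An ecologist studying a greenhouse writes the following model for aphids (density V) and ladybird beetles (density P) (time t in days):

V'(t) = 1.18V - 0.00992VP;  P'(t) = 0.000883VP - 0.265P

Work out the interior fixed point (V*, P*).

V* ≈ 300, P* ≈ 119

Set dP/dt = 0 with P > 0: 0.000883V - 0.265 = 0, so V* = 0.265/0.000883 = 300.
Set dV/dt = 0 with V > 0: 1.18 - 0.00992P = 0, so P* = 1.18/0.00992 = 119.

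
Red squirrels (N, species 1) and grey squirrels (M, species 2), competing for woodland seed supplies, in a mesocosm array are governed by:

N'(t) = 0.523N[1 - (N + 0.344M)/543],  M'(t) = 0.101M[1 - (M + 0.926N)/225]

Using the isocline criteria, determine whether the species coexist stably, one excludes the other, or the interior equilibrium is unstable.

species 1 excludes species 2

Compare the nullcline intercepts: K1/α12 = 543/0.344 = 1580 > K2 = 225; K2/α21 = 225/0.926 = 243 < K1 = 543.
Since the inequalities point opposite ways, species 1 can invade but species 2 cannot.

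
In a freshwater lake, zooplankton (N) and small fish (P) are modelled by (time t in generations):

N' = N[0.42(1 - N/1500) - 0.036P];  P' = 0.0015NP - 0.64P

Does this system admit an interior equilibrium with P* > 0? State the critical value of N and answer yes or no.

The predator equation gives dP/dt > 0 only when N > 0.64/0.0015 = 427.
Without the predator, N → K = 1500. Since 1500 > 427, the predator can invade and persist.

Threshold N = 427; K > 427, so yes, the predator persists.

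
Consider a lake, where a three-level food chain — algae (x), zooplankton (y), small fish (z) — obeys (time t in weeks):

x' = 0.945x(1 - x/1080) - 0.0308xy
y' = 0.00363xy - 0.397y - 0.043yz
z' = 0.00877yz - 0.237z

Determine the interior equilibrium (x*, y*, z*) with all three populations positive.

From dz/dt = 0: 0.00877y* = 0.237, so y* = 27.
From dx/dt = 0: 0.945(1 - x*/1080) = 0.0308·27, giving x* = 1080·(1 - 0.881) = 129.
From dy/dt = 0: 0.00363·129 - 0.397 = 0.043z*, so z* = 0.0704/0.043 = 1.64.

x* ≈ 129, y* ≈ 27, z* ≈ 1.64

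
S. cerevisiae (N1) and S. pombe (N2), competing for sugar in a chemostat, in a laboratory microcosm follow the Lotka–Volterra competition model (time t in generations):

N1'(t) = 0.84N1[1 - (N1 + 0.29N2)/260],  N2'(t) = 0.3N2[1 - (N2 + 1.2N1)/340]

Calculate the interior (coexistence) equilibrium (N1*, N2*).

Setting both brackets to zero gives the nullclines N1 + 0.29N2 = 260 and 1.2N1 + N2 = 340.
Substituting N2 = 340 - 1.2N1 into the first: N1(1 - 0.29·1.2) = 260 - 0.29·340.
So N1* = 161/0.652 = 248, and then N2* = 340 - 1.2·248 = 42.9.

N1* ≈ 248, N2* ≈ 42.9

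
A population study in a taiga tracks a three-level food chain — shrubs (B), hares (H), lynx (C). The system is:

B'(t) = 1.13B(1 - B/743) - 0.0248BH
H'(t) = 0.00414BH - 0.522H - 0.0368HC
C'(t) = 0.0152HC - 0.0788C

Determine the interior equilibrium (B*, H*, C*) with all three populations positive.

B* ≈ 658, H* ≈ 5.18, C* ≈ 59.9

From dC/dt = 0: 0.0152H* = 0.0788, so H* = 5.18.
From dB/dt = 0: 1.13(1 - B*/743) = 0.0248·5.18, giving B* = 743·(1 - 0.114) = 658.
From dH/dt = 0: 0.00414·658 - 0.522 = 0.0368C*, so C* = 2.2/0.0368 = 59.9.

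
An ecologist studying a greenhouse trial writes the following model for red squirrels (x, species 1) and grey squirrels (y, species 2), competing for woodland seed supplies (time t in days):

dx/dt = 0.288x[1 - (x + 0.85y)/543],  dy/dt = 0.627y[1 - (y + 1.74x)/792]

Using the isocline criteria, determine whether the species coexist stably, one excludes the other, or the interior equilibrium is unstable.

Compare the nullcline intercepts: K1/α12 = 543/0.85 = 639 < K2 = 792; K2/α21 = 792/1.74 = 455 < K1 = 543.
Since both are reversed, neither can invade when rare; the interior point is a saddle.

unstable coexistence (outcome depends on initial conditions)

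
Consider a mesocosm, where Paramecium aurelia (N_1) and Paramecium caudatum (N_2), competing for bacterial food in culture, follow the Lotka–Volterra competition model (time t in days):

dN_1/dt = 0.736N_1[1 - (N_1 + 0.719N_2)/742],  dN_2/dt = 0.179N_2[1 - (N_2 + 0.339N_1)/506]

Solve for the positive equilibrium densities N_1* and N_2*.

N_1* ≈ 500, N_2* ≈ 336

Setting both brackets to zero gives the nullclines N_1 + 0.719N_2 = 742 and 0.339N_1 + N_2 = 506.
Substituting N_2 = 506 - 0.339N_1 into the first: N_1(1 - 0.719·0.339) = 742 - 0.719·506.
So N_1* = 378/0.756 = 500, and then N_2* = 506 - 0.339·500 = 336.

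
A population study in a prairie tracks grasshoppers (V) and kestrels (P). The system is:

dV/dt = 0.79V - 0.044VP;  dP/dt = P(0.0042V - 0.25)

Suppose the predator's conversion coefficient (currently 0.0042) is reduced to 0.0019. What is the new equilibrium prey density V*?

V* ≈ 132

At the interior fixed point, setting dP/dt = 0 with P > 0 fixes V* = (predator death rate)/(VP coefficient) — independent of the other coefficients.
With the change, V* = 0.25/0.0019 = 132; it rises from 59.5.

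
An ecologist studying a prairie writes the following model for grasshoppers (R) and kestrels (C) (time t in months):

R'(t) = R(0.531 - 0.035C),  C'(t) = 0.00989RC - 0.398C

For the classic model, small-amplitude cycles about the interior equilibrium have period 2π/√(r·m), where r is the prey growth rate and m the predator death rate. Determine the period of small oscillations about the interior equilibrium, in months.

Here r = 0.531 and m = 0.398, so r·m = 0.211.
ω = √0.211 = 0.46 per month, hence T = 2π/ω ≈ 13.7 months.

T ≈ 13.7 months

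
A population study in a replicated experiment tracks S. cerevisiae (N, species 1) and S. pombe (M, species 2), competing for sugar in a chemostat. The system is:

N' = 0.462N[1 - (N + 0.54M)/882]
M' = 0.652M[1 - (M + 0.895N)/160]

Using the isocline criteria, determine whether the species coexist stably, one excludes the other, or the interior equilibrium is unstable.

species 1 excludes species 2

Compare the nullcline intercepts: K1/α12 = 882/0.54 = 1630 > K2 = 160; K2/α21 = 160/0.895 = 179 < K1 = 882.
Since the inequalities point opposite ways, species 1 can invade but species 2 cannot.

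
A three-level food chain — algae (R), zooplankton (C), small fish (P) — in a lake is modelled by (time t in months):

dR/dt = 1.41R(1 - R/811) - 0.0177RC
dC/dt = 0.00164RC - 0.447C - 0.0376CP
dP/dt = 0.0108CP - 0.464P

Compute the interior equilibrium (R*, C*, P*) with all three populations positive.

R* ≈ 374, C* ≈ 43, P* ≈ 4.41

From dP/dt = 0: 0.0108C* = 0.464, so C* = 43.
From dR/dt = 0: 1.41(1 - R*/811) = 0.0177·43, giving R* = 811·(1 - 0.539) = 374.
From dC/dt = 0: 0.00164·374 - 0.447 = 0.0376P*, so P* = 0.166/0.0376 = 4.41.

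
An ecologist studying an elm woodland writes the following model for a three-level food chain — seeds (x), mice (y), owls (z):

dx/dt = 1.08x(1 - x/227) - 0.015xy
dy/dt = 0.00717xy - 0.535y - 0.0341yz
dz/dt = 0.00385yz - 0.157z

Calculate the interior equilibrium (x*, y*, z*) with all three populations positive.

x* ≈ 98.4, y* ≈ 40.8, z* ≈ 5.01

From dz/dt = 0: 0.00385y* = 0.157, so y* = 40.8.
From dx/dt = 0: 1.08(1 - x*/227) = 0.015·40.8, giving x* = 227·(1 - 0.566) = 98.4.
From dy/dt = 0: 0.00717·98.4 - 0.535 = 0.0341z*, so z* = 0.171/0.0341 = 5.01.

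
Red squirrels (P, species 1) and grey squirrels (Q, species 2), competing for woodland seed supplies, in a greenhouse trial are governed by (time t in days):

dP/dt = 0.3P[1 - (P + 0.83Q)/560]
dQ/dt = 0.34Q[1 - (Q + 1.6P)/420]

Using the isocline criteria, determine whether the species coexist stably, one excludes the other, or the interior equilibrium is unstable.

species 1 excludes species 2

Compare the nullcline intercepts: K1/α12 = 560/0.83 = 675 > K2 = 420; K2/α21 = 420/1.6 = 262 < K1 = 560.
Since the inequalities point opposite ways, species 1 can invade but species 2 cannot.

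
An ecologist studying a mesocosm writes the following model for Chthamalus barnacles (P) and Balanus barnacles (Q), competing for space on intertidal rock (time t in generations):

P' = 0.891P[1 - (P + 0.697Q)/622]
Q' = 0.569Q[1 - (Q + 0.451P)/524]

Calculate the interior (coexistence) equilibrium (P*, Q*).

P* ≈ 374, Q* ≈ 355

Setting both brackets to zero gives the nullclines P + 0.697Q = 622 and 0.451P + Q = 524.
Substituting Q = 524 - 0.451P into the first: P(1 - 0.697·0.451) = 622 - 0.697·524.
So P* = 257/0.686 = 374, and then Q* = 524 - 0.451·374 = 355.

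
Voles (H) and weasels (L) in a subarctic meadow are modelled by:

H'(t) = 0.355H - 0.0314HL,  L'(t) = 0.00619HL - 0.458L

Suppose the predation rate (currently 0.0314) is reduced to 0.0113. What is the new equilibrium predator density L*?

At the interior fixed point, setting dH/dt = 0 with H > 0 fixes L* = (prey growth rate)/(HL coefficient) — independent of the other coefficients.
With the change, L* = 0.355/0.0113 = 31.4; it rises from 11.3.

L* ≈ 31.4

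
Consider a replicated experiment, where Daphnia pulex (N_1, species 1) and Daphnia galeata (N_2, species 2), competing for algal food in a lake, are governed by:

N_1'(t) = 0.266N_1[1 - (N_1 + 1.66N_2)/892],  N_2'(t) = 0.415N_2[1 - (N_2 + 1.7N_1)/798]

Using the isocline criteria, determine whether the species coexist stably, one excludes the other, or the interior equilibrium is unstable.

unstable coexistence (outcome depends on initial conditions)

Compare the nullcline intercepts: K1/α12 = 892/1.66 = 537 < K2 = 798; K2/α21 = 798/1.7 = 469 < K1 = 892.
Since both are reversed, neither can invade when rare; the interior point is a saddle.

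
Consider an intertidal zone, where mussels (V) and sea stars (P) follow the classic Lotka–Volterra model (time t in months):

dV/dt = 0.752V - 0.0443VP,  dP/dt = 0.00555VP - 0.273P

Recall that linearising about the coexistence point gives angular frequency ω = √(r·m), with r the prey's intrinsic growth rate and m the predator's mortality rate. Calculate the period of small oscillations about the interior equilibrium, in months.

Here r = 0.752 and m = 0.273, so r·m = 0.205.
ω = √0.205 = 0.453 per month, hence T = 2π/ω ≈ 13.9 months.

T ≈ 13.9 months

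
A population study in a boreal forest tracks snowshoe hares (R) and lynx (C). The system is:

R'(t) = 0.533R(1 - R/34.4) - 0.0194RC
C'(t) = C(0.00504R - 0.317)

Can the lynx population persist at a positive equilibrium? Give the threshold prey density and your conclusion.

The predator equation gives dC/dt > 0 only when R > 0.317/0.00504 = 62.9.
Without the predator, R → K = 34.4. Since 34.4 < 62.9, the predator cannot invade.

Threshold R = 62.9; K < 62.9, so no, the predator goes extinct.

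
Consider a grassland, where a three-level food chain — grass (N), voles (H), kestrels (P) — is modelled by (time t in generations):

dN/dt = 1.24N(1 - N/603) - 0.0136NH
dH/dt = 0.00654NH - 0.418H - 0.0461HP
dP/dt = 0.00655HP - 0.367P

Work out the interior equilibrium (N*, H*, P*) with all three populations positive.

N* ≈ 232, H* ≈ 56, P* ≈ 23.9

From dP/dt = 0: 0.00655H* = 0.367, so H* = 56.
From dN/dt = 0: 1.24(1 - N*/603) = 0.0136·56, giving N* = 603·(1 - 0.615) = 232.
From dH/dt = 0: 0.00654·232 - 0.418 = 0.0461P*, so P* = 1.1/0.0461 = 23.9.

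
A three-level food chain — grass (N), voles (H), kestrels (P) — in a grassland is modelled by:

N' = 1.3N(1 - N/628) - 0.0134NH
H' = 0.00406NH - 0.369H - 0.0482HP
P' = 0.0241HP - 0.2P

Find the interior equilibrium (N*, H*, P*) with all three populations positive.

From dP/dt = 0: 0.0241H* = 0.2, so H* = 8.3.
From dN/dt = 0: 1.3(1 - N*/628) = 0.0134·8.3, giving N* = 628·(1 - 0.0855) = 574.
From dH/dt = 0: 0.00406·574 - 0.369 = 0.0482P*, so P* = 1.96/0.0482 = 40.7.

N* ≈ 574, H* ≈ 8.3, P* ≈ 40.7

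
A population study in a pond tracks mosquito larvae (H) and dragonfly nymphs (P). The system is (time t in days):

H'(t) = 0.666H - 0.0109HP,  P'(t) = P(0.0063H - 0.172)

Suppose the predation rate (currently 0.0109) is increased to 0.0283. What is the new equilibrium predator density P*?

At the interior fixed point, setting dH/dt = 0 with H > 0 fixes P* = (prey growth rate)/(HP coefficient) — independent of the other coefficients.
With the change, P* = 0.666/0.0283 = 23.5; it falls from 61.1.

P* ≈ 23.5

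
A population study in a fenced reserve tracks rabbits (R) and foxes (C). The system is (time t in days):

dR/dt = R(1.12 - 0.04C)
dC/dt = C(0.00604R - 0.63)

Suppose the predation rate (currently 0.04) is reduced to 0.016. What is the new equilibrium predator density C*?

C* ≈ 70

At the interior fixed point, setting dR/dt = 0 with R > 0 fixes C* = (prey growth rate)/(RC coefficient) — independent of the other coefficients.
With the change, C* = 1.12/0.016 = 70; it rises from 28.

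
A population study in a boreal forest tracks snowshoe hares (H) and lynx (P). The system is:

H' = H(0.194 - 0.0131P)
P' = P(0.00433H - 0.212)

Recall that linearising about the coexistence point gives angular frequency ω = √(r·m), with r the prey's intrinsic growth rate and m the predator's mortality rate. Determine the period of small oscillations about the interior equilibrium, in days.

Here r = 0.194 and m = 0.212, so r·m = 0.0411.
ω = √0.0411 = 0.203 per day, hence T = 2π/ω ≈ 31 days.

T ≈ 31 days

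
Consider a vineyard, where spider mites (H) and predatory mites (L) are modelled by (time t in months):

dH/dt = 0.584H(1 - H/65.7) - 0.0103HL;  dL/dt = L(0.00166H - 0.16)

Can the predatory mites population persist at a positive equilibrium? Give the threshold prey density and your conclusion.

Threshold H = 96.4; K < 96.4, so no, the predator goes extinct.

The predator equation gives dL/dt > 0 only when H > 0.16/0.00166 = 96.4.
Without the predator, H → K = 65.7. Since 65.7 < 96.4, the predator cannot invade.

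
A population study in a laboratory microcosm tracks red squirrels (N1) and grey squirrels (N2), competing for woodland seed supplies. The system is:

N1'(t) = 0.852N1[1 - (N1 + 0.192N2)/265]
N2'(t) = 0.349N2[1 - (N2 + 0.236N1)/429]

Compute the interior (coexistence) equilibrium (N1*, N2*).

Setting both brackets to zero gives the nullclines N1 + 0.192N2 = 265 and 0.236N1 + N2 = 429.
Substituting N2 = 429 - 0.236N1 into the first: N1(1 - 0.192·0.236) = 265 - 0.192·429.
So N1* = 183/0.955 = 191, and then N2* = 429 - 0.236·191 = 384.

N1* ≈ 191, N2* ≈ 384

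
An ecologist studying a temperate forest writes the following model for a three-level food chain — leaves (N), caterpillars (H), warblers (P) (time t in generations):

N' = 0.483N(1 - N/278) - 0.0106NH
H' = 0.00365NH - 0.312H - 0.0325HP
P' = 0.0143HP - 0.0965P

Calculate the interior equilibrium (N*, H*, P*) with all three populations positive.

From dP/dt = 0: 0.0143H* = 0.0965, so H* = 6.75.
From dN/dt = 0: 0.483(1 - N*/278) = 0.0106·6.75, giving N* = 278·(1 - 0.148) = 237.
From dH/dt = 0: 0.00365·237 - 0.312 = 0.0325P*, so P* = 0.552/0.0325 = 17.

N* ≈ 237, H* ≈ 6.75, P* ≈ 17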